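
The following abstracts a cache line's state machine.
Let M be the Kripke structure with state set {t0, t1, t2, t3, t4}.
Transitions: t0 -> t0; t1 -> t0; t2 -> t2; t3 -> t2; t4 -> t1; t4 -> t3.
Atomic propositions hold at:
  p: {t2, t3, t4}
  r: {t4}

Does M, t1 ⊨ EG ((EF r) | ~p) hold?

Yes

EF r: least fixpoint, start Z0 = {t4}, add states with some successor in Z. Already a fixed point.
Sat(EF r) = {t4}
Sat(~p) = {t0, t1}
Sat((EF r) | ~p) = {t0, t1, t4}
EG ((EF r) | ~p): greatest fixpoint, start Z0 = {t0, t1, t4}, keep only states in Sat with some successor in Z. Already a fixed point.
Sat(EG ((EF r) | ~p)) = {t0, t1, t4}
t1 ∈ Sat(EG ((EF r) | ~p)) = {t0, t1, t4}, so the formula holds at t1.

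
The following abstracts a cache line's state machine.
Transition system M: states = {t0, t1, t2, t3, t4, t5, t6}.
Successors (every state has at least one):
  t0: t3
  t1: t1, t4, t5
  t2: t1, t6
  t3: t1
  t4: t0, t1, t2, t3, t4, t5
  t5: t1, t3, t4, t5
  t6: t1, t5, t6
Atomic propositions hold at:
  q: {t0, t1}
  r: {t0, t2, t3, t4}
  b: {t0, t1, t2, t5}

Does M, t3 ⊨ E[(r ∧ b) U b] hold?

Sat(r ∧ b) = {t0, t2}
E[(r ∧ b) U b]: least fixpoint, start Z0 = Sat(b) = {t0, t1, t2, t5}, add states in Sat(r ∧ b) with some successor in Z. Already a fixed point.
Sat(E[(r ∧ b) U b]) = {t0, t1, t2, t5}
t3 ∉ Sat(E[(r ∧ b) U b]) = {t0, t1, t2, t5}, so the formula does not hold at t3.

No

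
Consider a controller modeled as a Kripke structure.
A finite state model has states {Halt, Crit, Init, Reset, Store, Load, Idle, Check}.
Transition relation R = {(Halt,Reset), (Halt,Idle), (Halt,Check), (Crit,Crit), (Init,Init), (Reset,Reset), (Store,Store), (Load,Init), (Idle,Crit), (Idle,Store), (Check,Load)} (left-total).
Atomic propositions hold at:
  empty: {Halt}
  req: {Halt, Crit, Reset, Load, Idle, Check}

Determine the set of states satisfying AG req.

{Crit, Reset}

AG req: greatest fixpoint, start Z0 = {Halt, Crit, Reset, Load, Idle, Check}, keep only states in Sat with every successor in Z. Z1 = {Halt, Crit, Reset, Check}; Z2 = {Crit, Reset}; fixed.
Sat(AG req) = {Crit, Reset}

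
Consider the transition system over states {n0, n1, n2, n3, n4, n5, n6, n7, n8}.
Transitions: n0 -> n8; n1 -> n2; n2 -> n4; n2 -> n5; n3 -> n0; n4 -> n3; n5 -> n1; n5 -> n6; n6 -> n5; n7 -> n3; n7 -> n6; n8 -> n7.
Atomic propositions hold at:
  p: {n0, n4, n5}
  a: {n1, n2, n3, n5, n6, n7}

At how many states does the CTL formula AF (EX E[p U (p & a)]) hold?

4

Sat(p & a) = {n5}
E[p U (p & a)]: least fixpoint, start Z0 = Sat((p & a)) = {n5}, add states in Sat(p) with some successor in Z. Already a fixed point.
Sat(E[p U (p & a)]) = {n5}
Sat(EX E[p U (p & a)]) = {s : some successor in {n5}} = {n2, n6}
AF (EX E[p U (p & a)]): least fixpoint, start Z0 = {n2, n6}, add states with every successor in Z. Z1 = {n1, n2, n6}; Z2 = {n1, n2, n5, n6}; fixed.
Sat(AF (EX E[p U (p & a)])) = {n1, n2, n5, n6}
|Sat(AF (EX E[p U (p & a)]))| = |{n1, n2, n5, n6}| = 4.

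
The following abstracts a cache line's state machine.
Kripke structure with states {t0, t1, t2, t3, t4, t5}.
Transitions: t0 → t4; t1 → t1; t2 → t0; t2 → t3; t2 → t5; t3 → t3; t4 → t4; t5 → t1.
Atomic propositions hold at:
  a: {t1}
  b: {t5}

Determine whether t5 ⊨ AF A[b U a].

Yes

A[b U a]: least fixpoint, start Z0 = Sat(a) = {t1}, add states in Sat(b) with every successor in Z. Z1 = {t1, t5}; fixed.
Sat(A[b U a]) = {t1, t5}
AF A[b U a]: least fixpoint, start Z0 = {t1, t5}, add states with every successor in Z. Already a fixed point.
Sat(AF A[b U a]) = {t1, t5}
t5 ∈ Sat(AF A[b U a]) = {t1, t5}, so the formula holds at t5.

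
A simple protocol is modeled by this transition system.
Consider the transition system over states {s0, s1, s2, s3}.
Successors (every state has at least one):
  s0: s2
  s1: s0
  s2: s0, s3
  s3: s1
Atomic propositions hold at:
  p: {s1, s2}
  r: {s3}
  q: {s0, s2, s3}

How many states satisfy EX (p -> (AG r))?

2

AG r: greatest fixpoint, start Z0 = {s3}, keep only states in Sat with every successor in Z. Z1 = ∅; fixed.
Sat(AG r) = ∅
Sat(p -> (AG r)) = {s0, s3}
Sat(EX (p -> (AG r))) = {s : some successor in {s0, s3}} = {s1, s2}
|Sat(EX (p -> (AG r)))| = |{s1, s2}| = 2.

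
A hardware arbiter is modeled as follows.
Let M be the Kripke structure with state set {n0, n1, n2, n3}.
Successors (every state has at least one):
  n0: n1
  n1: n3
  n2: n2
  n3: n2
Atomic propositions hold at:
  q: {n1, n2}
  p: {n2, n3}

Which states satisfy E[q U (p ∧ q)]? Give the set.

{n2}

Sat(p ∧ q) = {n2}
E[q U (p ∧ q)]: least fixpoint, start Z0 = Sat((p ∧ q)) = {n2}, add states in Sat(q) with some successor in Z. Already a fixed point.
Sat(E[q U (p ∧ q)]) = {n2}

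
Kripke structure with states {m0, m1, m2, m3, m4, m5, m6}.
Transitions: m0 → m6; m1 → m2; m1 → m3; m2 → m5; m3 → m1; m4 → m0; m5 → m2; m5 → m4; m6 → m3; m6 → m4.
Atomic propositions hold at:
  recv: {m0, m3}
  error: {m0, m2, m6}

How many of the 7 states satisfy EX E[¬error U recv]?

6

Sat(¬error) = {m1, m3, m4, m5}
E[¬error U recv]: least fixpoint, start Z0 = Sat(recv) = {m0, m3}, add states in Sat(¬error) with some successor in Z. Z1 = {m0, m1, m3, m4}; Z2 = {m0, m1, m3, m4, m5}; fixed.
Sat(E[¬error U recv]) = {m0, m1, m3, m4, m5}
Sat(EX E[¬error U recv]) = {s : some successor in {m0, m1, m3, m4, m5}} = {m1, m2, m3, m4, m5, m6}
|Sat(EX E[¬error U recv])| = |{m1, m2, m3, m4, m5, m6}| = 6.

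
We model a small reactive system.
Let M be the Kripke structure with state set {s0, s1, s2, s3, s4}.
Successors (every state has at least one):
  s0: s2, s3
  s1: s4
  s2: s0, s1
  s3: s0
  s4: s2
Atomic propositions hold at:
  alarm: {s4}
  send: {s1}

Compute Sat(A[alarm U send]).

A[alarm U send]: least fixpoint, start Z0 = Sat(send) = {s1}, add states in Sat(alarm) with every successor in Z. Already a fixed point.
Sat(A[alarm U send]) = {s1}

{s1}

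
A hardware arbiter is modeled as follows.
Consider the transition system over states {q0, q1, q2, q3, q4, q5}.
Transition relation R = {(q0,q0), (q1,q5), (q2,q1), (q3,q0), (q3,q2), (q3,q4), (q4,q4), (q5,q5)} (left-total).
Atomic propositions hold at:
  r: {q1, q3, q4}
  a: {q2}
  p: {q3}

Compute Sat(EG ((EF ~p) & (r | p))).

{q3, q4}

Sat(~p) = {q0, q1, q2, q4, q5}
EF ~p: least fixpoint, start Z0 = {q0, q1, q2, q4, q5}, add states with some successor in Z. Z1 = {q0, q1, q2, q3, q4, q5}; fixed.
Sat(EF ~p) = {q0, q1, q2, q3, q4, q5}
Sat(r | p) = {q1, q3, q4}
Sat((EF ~p) & (r | p)) = {q1, q3, q4}
EG ((EF ~p) & (r | p)): greatest fixpoint, start Z0 = {q1, q3, q4}, keep only states in Sat with some successor in Z. Z1 = {q3, q4}; fixed.
Sat(EG ((EF ~p) & (r | p))) = {q3, q4}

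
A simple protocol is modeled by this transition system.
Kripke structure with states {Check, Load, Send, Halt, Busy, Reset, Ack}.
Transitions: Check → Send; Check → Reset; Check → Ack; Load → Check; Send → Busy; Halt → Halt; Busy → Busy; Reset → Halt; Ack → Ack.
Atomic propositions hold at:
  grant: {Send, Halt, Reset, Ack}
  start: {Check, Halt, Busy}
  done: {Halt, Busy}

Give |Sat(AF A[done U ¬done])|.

5

Sat(¬done) = {Check, Load, Send, Reset, Ack}
A[done U ¬done]: least fixpoint, start Z0 = Sat(¬done) = {Check, Load, Send, Reset, Ack}, add states in Sat(done) with every successor in Z. Already a fixed point.
Sat(A[done U ¬done]) = {Check, Load, Send, Reset, Ack}
AF A[done U ¬done]: least fixpoint, start Z0 = {Check, Load, Send, Reset, Ack}, add states with every successor in Z. Already a fixed point.
Sat(AF A[done U ¬done]) = {Check, Load, Send, Reset, Ack}
|Sat(AF A[done U ¬done])| = |{Check, Load, Send, Reset, Ack}| = 5.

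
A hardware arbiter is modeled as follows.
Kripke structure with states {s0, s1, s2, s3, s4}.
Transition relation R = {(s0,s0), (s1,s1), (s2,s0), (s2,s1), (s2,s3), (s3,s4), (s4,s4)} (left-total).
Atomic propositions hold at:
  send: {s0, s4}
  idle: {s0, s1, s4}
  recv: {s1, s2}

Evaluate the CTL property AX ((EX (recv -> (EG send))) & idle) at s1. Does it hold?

No

EG send: greatest fixpoint, start Z0 = {s0, s4}, keep only states in Sat with some successor in Z. Already a fixed point.
Sat(EG send) = {s0, s4}
Sat(recv -> (EG send)) = {s0, s3, s4}
Sat(EX (recv -> (EG send))) = {s : some successor in {s0, s3, s4}} = {s0, s2, s3, s4}
Sat((EX (recv -> (EG send))) & idle) = {s0, s4}
Sat(AX ((EX (recv -> (EG send))) & idle)) = {s : every successor in {s0, s4}} = {s0, s3, s4}
s1 ∉ Sat(AX ((EX (recv -> (EG send))) & idle)) = {s0, s3, s4}, so the formula does not hold at s1.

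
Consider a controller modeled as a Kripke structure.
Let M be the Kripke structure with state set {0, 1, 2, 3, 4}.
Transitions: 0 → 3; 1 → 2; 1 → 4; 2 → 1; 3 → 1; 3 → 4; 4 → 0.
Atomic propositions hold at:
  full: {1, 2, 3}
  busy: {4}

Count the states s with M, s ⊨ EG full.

EG full: greatest fixpoint, start Z0 = {1, 2, 3}, keep only states in Sat with some successor in Z. Already a fixed point.
Sat(EG full) = {1, 2, 3}
|Sat(EG full)| = |{1, 2, 3}| = 3.

3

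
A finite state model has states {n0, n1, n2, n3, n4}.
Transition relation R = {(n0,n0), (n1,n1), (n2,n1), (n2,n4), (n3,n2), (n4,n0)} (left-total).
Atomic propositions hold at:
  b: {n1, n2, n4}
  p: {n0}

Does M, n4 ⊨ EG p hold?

No

EG p: greatest fixpoint, start Z0 = {n0}, keep only states in Sat with some successor in Z. Already a fixed point.
Sat(EG p) = {n0}
n4 ∉ Sat(EG p) = {n0}, so the formula does not hold at n4.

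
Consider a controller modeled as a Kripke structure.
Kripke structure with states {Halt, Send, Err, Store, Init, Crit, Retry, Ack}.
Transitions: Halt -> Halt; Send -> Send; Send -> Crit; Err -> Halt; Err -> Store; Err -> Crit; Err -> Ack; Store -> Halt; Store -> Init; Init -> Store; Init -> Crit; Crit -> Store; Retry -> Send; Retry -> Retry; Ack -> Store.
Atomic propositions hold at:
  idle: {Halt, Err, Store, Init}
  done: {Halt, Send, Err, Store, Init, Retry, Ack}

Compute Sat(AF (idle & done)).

{Halt, Err, Store, Init, Crit, Ack}

Sat(idle & done) = {Halt, Err, Store, Init}
AF (idle & done): least fixpoint, start Z0 = {Halt, Err, Store, Init}, add states with every successor in Z. Z1 = {Halt, Err, Store, Init, Crit, Ack}; fixed.
Sat(AF (idle & done)) = {Halt, Err, Store, Init, Crit, Ack}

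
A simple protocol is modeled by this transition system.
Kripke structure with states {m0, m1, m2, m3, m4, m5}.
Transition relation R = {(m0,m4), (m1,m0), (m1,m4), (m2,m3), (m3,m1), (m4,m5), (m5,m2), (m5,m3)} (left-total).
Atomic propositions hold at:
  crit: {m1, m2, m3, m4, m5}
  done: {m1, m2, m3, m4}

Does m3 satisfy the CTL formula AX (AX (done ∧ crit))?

No

Sat(done ∧ crit) = {m1, m2, m3, m4}
Sat(AX (done ∧ crit)) = {s : every successor in {m1, m2, m3, m4}} = {m0, m2, m3, m5}
Sat(AX (AX (done ∧ crit))) = {s : every successor in {m0, m2, m3, m5}} = {m2, m4, m5}
m3 ∉ Sat(AX (AX (done ∧ crit))) = {m2, m4, m5}, so the formula does not hold at m3.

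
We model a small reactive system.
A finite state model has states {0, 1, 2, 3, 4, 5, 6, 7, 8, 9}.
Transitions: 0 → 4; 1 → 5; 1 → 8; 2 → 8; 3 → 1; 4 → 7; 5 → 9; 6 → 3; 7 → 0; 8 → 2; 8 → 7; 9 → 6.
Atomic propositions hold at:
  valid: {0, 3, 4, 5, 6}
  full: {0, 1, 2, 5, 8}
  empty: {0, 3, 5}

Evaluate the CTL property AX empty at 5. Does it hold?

Sat(AX empty) = {s : every successor in {0, 3, 5}} = {6, 7}
5 ∉ Sat(AX empty) = {6, 7}, so the formula does not hold at 5.

No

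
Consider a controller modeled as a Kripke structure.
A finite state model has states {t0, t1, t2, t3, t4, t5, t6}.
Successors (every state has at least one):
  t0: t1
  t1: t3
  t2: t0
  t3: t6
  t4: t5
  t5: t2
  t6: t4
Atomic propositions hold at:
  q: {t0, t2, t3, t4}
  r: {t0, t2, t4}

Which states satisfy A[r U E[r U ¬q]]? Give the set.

Sat(¬q) = {t1, t5, t6}
E[r U ¬q]: least fixpoint, start Z0 = Sat(¬q) = {t1, t5, t6}, add states in Sat(r) with some successor in Z. Z1 = {t0, t1, t4, t5, t6}; Z2 = {t0, t1, t2, t4, t5, t6}; fixed.
Sat(E[r U ¬q]) = {t0, t1, t2, t4, t5, t6}
A[r U E[r U ¬q]]: least fixpoint, start Z0 = Sat(E[r U ¬q]) = {t0, t1, t2, t4, t5, t6}, add states in Sat(r) with every successor in Z. Already a fixed point.
Sat(A[r U E[r U ¬q]]) = {t0, t1, t2, t4, t5, t6}

{t0, t1, t2, t4, t5, t6}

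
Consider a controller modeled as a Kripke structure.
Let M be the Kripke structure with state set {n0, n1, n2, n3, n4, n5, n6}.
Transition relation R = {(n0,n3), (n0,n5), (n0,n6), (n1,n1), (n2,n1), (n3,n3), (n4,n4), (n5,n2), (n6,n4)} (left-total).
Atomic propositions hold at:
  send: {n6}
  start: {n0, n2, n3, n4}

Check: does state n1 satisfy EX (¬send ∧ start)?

No

Sat(¬send) = {n0, n1, n2, n3, n4, n5}
Sat(¬send ∧ start) = {n0, n2, n3, n4}
Sat(EX (¬send ∧ start)) = {s : some successor in {n0, n2, n3, n4}} = {n0, n3, n4, n5, n6}
n1 ∉ Sat(EX (¬send ∧ start)) = {n0, n3, n4, n5, n6}, so the formula does not hold at n1.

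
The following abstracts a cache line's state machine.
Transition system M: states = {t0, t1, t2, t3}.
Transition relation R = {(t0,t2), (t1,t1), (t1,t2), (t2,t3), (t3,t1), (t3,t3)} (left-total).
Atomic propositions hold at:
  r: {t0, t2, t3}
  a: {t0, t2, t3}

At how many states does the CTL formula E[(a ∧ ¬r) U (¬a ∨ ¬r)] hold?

Sat(¬r) = {t1}
Sat(a ∧ ¬r) = ∅
Sat(¬a) = {t1}
Sat(¬a ∨ ¬r) = {t1}
E[(a ∧ ¬r) U (¬a ∨ ¬r)]: least fixpoint, start Z0 = Sat((¬a ∨ ¬r)) = {t1}, add states in Sat(a ∧ ¬r) with some successor in Z. Already a fixed point.
Sat(E[(a ∧ ¬r) U (¬a ∨ ¬r)]) = {t1}
|Sat(E[(a ∧ ¬r) U (¬a ∨ ¬r)])| = |{t1}| = 1.

1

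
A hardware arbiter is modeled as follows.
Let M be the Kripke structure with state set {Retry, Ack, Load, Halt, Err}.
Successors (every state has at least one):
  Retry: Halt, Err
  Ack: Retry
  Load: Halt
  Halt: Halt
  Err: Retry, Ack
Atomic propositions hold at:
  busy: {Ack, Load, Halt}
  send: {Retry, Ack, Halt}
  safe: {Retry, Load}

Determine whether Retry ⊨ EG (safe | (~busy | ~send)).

Yes

Sat(~busy) = {Retry, Err}
Sat(~send) = {Load, Err}
Sat(~busy | ~send) = {Retry, Load, Err}
Sat(safe | (~busy | ~send)) = {Retry, Load, Err}
EG (safe | (~busy | ~send)): greatest fixpoint, start Z0 = {Retry, Load, Err}, keep only states in Sat with some successor in Z. Z1 = {Retry, Err}; fixed.
Sat(EG (safe | (~busy | ~send))) = {Retry, Err}
Retry ∈ Sat(EG (safe | (~busy | ~send))) = {Retry, Err}, so the formula holds at Retry.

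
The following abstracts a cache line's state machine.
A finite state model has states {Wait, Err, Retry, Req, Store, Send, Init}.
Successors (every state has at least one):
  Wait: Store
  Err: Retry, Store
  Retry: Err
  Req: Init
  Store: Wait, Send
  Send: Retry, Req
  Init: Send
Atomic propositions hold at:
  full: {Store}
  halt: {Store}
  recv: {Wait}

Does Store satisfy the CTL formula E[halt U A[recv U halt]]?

Yes

A[recv U halt]: least fixpoint, start Z0 = Sat(halt) = {Store}, add states in Sat(recv) with every successor in Z. Z1 = {Wait, Store}; fixed.
Sat(A[recv U halt]) = {Wait, Store}
E[halt U A[recv U halt]]: least fixpoint, start Z0 = Sat(A[recv U halt]) = {Wait, Store}, add states in Sat(halt) with some successor in Z. Already a fixed point.
Sat(E[halt U A[recv U halt]]) = {Wait, Store}
Store ∈ Sat(E[halt U A[recv U halt]]) = {Wait, Store}, so the formula holds at Store.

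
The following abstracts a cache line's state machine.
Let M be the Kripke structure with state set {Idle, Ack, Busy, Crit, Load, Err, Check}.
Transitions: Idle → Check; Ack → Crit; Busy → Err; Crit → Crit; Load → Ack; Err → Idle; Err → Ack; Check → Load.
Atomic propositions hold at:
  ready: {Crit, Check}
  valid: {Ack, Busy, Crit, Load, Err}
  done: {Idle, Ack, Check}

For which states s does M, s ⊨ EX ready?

{Idle, Ack, Crit}

Sat(EX ready) = {s : some successor in {Crit, Check}} = {Idle, Ack, Crit}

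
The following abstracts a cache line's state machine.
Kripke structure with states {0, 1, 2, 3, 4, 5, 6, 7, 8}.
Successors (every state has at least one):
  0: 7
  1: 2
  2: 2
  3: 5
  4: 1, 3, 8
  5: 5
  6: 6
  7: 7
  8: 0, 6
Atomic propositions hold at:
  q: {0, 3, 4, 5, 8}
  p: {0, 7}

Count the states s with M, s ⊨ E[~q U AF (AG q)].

Sat(~q) = {1, 2, 6, 7}
AG q: greatest fixpoint, start Z0 = {0, 3, 4, 5, 8}, keep only states in Sat with every successor in Z. Z1 = {3, 5}; fixed.
Sat(AG q) = {3, 5}
AF (AG q): least fixpoint, start Z0 = {3, 5}, add states with every successor in Z. Already a fixed point.
Sat(AF (AG q)) = {3, 5}
E[~q U AF (AG q)]: least fixpoint, start Z0 = Sat(AF (AG q)) = {3, 5}, add states in Sat(~q) with some successor in Z. Already a fixed point.
Sat(E[~q U AF (AG q)]) = {3, 5}
|Sat(E[~q U AF (AG q)])| = |{3, 5}| = 2.

2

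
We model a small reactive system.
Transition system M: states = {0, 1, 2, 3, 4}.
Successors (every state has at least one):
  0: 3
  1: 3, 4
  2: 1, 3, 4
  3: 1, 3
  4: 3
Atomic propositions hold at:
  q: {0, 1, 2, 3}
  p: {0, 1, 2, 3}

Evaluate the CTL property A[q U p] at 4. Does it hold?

No

A[q U p]: least fixpoint, start Z0 = Sat(p) = {0, 1, 2, 3}, add states in Sat(q) with every successor in Z. Already a fixed point.
Sat(A[q U p]) = {0, 1, 2, 3}
4 ∉ Sat(A[q U p]) = {0, 1, 2, 3}, so the formula does not hold at 4.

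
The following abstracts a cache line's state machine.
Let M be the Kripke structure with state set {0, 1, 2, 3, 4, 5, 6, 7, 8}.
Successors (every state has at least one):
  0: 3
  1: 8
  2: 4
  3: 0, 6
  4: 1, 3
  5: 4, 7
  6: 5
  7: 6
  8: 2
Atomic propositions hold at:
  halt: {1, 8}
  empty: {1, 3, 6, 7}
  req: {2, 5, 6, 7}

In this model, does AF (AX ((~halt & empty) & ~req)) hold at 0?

Sat(~halt) = {0, 2, 3, 4, 5, 6, 7}
Sat(~halt & empty) = {3, 6, 7}
Sat(~req) = {0, 1, 3, 4, 8}
Sat((~halt & empty) & ~req) = {3}
Sat(AX ((~halt & empty) & ~req)) = {s : every successor in {3}} = {0}
AF (AX ((~halt & empty) & ~req)): least fixpoint, start Z0 = {0}, add states with every successor in Z. Already a fixed point.
Sat(AF (AX ((~halt & empty) & ~req))) = {0}
0 ∈ Sat(AF (AX ((~halt & empty) & ~req))) = {0}, so the formula holds at 0.

Yes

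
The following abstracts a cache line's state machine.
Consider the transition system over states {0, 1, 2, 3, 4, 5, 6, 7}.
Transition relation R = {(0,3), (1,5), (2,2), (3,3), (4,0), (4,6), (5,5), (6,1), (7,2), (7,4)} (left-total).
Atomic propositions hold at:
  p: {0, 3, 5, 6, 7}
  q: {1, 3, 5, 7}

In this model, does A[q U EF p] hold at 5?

EF p: least fixpoint, start Z0 = {0, 3, 5, 6, 7}, add states with some successor in Z. Z1 = {0, 1, 3, 4, 5, 6, 7}; fixed.
Sat(EF p) = {0, 1, 3, 4, 5, 6, 7}
A[q U EF p]: least fixpoint, start Z0 = Sat(EF p) = {0, 1, 3, 4, 5, 6, 7}, add states in Sat(q) with every successor in Z. Already a fixed point.
Sat(A[q U EF p]) = {0, 1, 3, 4, 5, 6, 7}
5 ∈ Sat(A[q U EF p]) = {0, 1, 3, 4, 5, 6, 7}, so the formula holds at 5.

Yes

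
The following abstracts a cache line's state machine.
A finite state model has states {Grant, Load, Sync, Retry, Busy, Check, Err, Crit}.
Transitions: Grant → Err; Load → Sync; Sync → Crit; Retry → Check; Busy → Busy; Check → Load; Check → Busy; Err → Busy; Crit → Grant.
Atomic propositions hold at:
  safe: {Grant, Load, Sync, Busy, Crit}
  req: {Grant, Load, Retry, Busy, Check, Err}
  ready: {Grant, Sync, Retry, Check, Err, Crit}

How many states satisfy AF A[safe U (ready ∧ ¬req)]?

Sat(¬req) = {Sync, Crit}
Sat(ready ∧ ¬req) = {Sync, Crit}
A[safe U (ready ∧ ¬req)]: least fixpoint, start Z0 = Sat((ready ∧ ¬req)) = {Sync, Crit}, add states in Sat(safe) with every successor in Z. Z1 = {Load, Sync, Crit}; fixed.
Sat(A[safe U (ready ∧ ¬req)]) = {Load, Sync, Crit}
AF A[safe U (ready ∧ ¬req)]: least fixpoint, start Z0 = {Load, Sync, Crit}, add states with every successor in Z. Already a fixed point.
Sat(AF A[safe U (ready ∧ ¬req)]) = {Load, Sync, Crit}
|Sat(AF A[safe U (ready ∧ ¬req)])| = |{Load, Sync, Crit}| = 3.

3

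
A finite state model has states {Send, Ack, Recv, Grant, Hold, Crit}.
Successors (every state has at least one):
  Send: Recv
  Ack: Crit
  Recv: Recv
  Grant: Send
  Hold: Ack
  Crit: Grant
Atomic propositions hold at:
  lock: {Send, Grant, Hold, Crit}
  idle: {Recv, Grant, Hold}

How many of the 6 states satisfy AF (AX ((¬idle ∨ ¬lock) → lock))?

Sat(¬idle) = {Send, Ack, Crit}
Sat(¬lock) = {Ack, Recv}
Sat(¬idle ∨ ¬lock) = {Send, Ack, Recv, Crit}
Sat((¬idle ∨ ¬lock) → lock) = {Send, Grant, Hold, Crit}
Sat(AX ((¬idle ∨ ¬lock) → lock)) = {s : every successor in {Send, Grant, Hold, Crit}} = {Ack, Grant, Crit}
AF (AX ((¬idle ∨ ¬lock) → lock)): least fixpoint, start Z0 = {Ack, Grant, Crit}, add states with every successor in Z. Z1 = {Ack, Grant, Hold, Crit}; fixed.
Sat(AF (AX ((¬idle ∨ ¬lock) → lock))) = {Ack, Grant, Hold, Crit}
|Sat(AF (AX ((¬idle ∨ ¬lock) → lock)))| = |{Ack, Grant, Hold, Crit}| = 4.

4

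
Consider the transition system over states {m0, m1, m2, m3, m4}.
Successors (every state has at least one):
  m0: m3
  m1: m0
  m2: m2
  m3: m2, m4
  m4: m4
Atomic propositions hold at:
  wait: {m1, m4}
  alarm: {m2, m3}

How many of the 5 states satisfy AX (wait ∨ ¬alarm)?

Sat(¬alarm) = {m0, m1, m4}
Sat(wait ∨ ¬alarm) = {m0, m1, m4}
Sat(AX (wait ∨ ¬alarm)) = {s : every successor in {m0, m1, m4}} = {m1, m4}
|Sat(AX (wait ∨ ¬alarm))| = |{m1, m4}| = 2.

2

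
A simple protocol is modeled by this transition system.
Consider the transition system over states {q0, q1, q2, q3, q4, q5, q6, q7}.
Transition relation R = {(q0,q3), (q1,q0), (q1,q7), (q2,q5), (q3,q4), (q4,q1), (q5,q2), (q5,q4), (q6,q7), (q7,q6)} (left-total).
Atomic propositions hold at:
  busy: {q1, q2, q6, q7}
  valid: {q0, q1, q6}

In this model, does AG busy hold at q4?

No

AG busy: greatest fixpoint, start Z0 = {q1, q2, q6, q7}, keep only states in Sat with every successor in Z. Z1 = {q6, q7}; fixed.
Sat(AG busy) = {q6, q7}
q4 ∉ Sat(AG busy) = {q6, q7}, so the formula does not hold at q4.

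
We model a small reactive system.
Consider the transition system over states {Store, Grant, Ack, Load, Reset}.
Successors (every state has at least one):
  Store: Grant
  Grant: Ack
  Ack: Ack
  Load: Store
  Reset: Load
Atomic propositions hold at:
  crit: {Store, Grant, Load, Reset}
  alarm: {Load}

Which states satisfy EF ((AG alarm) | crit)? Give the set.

AG alarm: greatest fixpoint, start Z0 = {Load}, keep only states in Sat with every successor in Z. Z1 = ∅; fixed.
Sat(AG alarm) = ∅
Sat((AG alarm) | crit) = {Store, Grant, Load, Reset}
EF ((AG alarm) | crit): least fixpoint, start Z0 = {Store, Grant, Load, Reset}, add states with some successor in Z. Already a fixed point.
Sat(EF ((AG alarm) | crit)) = {Store, Grant, Load, Reset}

{Store, Grant, Load, Reset}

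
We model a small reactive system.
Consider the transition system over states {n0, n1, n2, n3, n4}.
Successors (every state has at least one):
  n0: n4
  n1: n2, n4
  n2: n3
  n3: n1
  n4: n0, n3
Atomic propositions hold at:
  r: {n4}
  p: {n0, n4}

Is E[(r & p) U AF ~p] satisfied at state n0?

No

Sat(r & p) = {n4}
Sat(~p) = {n1, n2, n3}
AF ~p: least fixpoint, start Z0 = {n1, n2, n3}, add states with every successor in Z. Already a fixed point.
Sat(AF ~p) = {n1, n2, n3}
E[(r & p) U AF ~p]: least fixpoint, start Z0 = Sat(AF ~p) = {n1, n2, n3}, add states in Sat(r & p) with some successor in Z. Z1 = {n1, n2, n3, n4}; fixed.
Sat(E[(r & p) U AF ~p]) = {n1, n2, n3, n4}
n0 ∉ Sat(E[(r & p) U AF ~p]) = {n1, n2, n3, n4}, so the formula does not hold at n0.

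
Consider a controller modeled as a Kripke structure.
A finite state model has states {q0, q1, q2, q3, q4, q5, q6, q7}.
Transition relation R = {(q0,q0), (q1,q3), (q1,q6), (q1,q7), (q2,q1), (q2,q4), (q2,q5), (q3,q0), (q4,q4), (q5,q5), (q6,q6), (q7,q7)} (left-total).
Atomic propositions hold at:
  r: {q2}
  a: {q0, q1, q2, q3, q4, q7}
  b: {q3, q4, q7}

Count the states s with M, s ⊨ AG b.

AG b: greatest fixpoint, start Z0 = {q3, q4, q7}, keep only states in Sat with every successor in Z. Z1 = {q4, q7}; fixed.
Sat(AG b) = {q4, q7}
|Sat(AG b)| = |{q4, q7}| = 2.

2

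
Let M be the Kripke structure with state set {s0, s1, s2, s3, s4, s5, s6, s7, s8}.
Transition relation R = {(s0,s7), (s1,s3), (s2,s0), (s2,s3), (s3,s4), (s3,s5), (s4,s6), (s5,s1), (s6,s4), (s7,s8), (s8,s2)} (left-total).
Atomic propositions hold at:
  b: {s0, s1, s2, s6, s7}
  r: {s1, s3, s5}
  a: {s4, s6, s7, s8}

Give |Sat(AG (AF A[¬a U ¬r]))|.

2

Sat(¬a) = {s0, s1, s2, s3, s5}
Sat(¬r) = {s0, s2, s4, s6, s7, s8}
A[¬a U ¬r]: least fixpoint, start Z0 = Sat(¬r) = {s0, s2, s4, s6, s7, s8}, add states in Sat(¬a) with every successor in Z. Already a fixed point.
Sat(A[¬a U ¬r]) = {s0, s2, s4, s6, s7, s8}
AF A[¬a U ¬r]: least fixpoint, start Z0 = {s0, s2, s4, s6, s7, s8}, add states with every successor in Z. Already a fixed point.
Sat(AF A[¬a U ¬r]) = {s0, s2, s4, s6, s7, s8}
AG (AF A[¬a U ¬r]): greatest fixpoint, start Z0 = {s0, s2, s4, s6, s7, s8}, keep only states in Sat with every successor in Z. Z1 = {s0, s4, s6, s7, s8}; Z2 = {s0, s4, s6, s7}; Z3 = {s0, s4, s6}; Z4 = {s4, s6}; fixed.
Sat(AG (AF A[¬a U ¬r])) = {s4, s6}
|Sat(AG (AF A[¬a U ¬r]))| = |{s4, s6}| = 2.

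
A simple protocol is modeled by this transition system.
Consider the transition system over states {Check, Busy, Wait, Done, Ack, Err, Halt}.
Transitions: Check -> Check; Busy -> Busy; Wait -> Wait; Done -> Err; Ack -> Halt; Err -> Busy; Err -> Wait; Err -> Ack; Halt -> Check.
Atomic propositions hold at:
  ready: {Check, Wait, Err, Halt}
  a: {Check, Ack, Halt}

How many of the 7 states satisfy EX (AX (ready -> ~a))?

Sat(~a) = {Busy, Wait, Done, Err}
Sat(ready -> ~a) = {Busy, Wait, Done, Ack, Err}
Sat(AX (ready -> ~a)) = {s : every successor in {Busy, Wait, Done, Ack, Err}} = {Busy, Wait, Done, Err}
Sat(EX (AX (ready -> ~a))) = {s : some successor in {Busy, Wait, Done, Err}} = {Busy, Wait, Done, Err}
|Sat(EX (AX (ready -> ~a)))| = |{Busy, Wait, Done, Err}| = 4.

4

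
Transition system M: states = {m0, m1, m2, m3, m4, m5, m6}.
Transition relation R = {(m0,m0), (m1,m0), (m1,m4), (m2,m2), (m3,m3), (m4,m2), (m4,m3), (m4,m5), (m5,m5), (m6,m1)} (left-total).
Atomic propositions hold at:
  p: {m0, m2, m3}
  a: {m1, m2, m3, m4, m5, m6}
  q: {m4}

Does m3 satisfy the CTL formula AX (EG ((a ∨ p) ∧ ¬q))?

Yes

Sat(a ∨ p) = {m0, m1, m2, m3, m4, m5, m6}
Sat(¬q) = {m0, m1, m2, m3, m5, m6}
Sat((a ∨ p) ∧ ¬q) = {m0, m1, m2, m3, m5, m6}
EG ((a ∨ p) ∧ ¬q): greatest fixpoint, start Z0 = {m0, m1, m2, m3, m5, m6}, keep only states in Sat with some successor in Z. Already a fixed point.
Sat(EG ((a ∨ p) ∧ ¬q)) = {m0, m1, m2, m3, m5, m6}
Sat(AX (EG ((a ∨ p) ∧ ¬q))) = {s : every successor in {m0, m1, m2, m3, m5, m6}} = {m0, m2, m3, m4, m5, m6}
m3 ∈ Sat(AX (EG ((a ∨ p) ∧ ¬q))) = {m0, m2, m3, m4, m5, m6}, so the formula holds at m3.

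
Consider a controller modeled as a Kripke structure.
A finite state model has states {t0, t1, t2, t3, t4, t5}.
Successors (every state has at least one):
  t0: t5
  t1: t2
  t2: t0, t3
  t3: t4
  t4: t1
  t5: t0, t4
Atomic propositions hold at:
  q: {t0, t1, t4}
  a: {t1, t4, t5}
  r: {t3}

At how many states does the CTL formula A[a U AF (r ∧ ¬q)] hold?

Sat(¬q) = {t2, t3, t5}
Sat(r ∧ ¬q) = {t3}
AF (r ∧ ¬q): least fixpoint, start Z0 = {t3}, add states with every successor in Z. Already a fixed point.
Sat(AF (r ∧ ¬q)) = {t3}
A[a U AF (r ∧ ¬q)]: least fixpoint, start Z0 = Sat(AF (r ∧ ¬q)) = {t3}, add states in Sat(a) with every successor in Z. Already a fixed point.
Sat(A[a U AF (r ∧ ¬q)]) = {t3}
|Sat(A[a U AF (r ∧ ¬q)])| = |{t3}| = 1.

1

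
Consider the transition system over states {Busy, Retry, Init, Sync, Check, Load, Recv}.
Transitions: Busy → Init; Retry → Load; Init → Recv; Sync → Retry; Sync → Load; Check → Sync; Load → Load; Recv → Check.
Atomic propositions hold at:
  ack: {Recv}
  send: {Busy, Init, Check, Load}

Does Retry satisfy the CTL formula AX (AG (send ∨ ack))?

Yes

Sat(send ∨ ack) = {Busy, Init, Check, Load, Recv}
AG (send ∨ ack): greatest fixpoint, start Z0 = {Busy, Init, Check, Load, Recv}, keep only states in Sat with every successor in Z. Z1 = {Busy, Init, Load, Recv}; Z2 = {Busy, Init, Load}; Z3 = {Busy, Load}; Z4 = {Load}; fixed.
Sat(AG (send ∨ ack)) = {Load}
Sat(AX (AG (send ∨ ack))) = {s : every successor in {Load}} = {Retry, Load}
Retry ∈ Sat(AX (AG (send ∨ ack))) = {Retry, Load}, so the formula holds at Retry.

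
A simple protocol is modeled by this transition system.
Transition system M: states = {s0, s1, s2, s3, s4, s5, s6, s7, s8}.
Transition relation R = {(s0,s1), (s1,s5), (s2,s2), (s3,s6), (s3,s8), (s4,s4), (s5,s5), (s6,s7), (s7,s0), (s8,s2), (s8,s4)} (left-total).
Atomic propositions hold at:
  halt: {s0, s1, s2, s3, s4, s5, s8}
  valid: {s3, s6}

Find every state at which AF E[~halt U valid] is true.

Sat(~halt) = {s6, s7}
E[~halt U valid]: least fixpoint, start Z0 = Sat(valid) = {s3, s6}, add states in Sat(~halt) with some successor in Z. Already a fixed point.
Sat(E[~halt U valid]) = {s3, s6}
AF E[~halt U valid]: least fixpoint, start Z0 = {s3, s6}, add states with every successor in Z. Already a fixed point.
Sat(AF E[~halt U valid]) = {s3, s6}

{s3, s6}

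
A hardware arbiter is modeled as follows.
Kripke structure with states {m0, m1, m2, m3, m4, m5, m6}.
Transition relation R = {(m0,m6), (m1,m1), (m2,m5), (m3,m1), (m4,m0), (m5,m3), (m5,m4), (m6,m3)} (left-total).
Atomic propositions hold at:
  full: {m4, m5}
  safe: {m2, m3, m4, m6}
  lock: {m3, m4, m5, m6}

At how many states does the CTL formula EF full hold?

EF full: least fixpoint, start Z0 = {m4, m5}, add states with some successor in Z. Z1 = {m2, m4, m5}; fixed.
Sat(EF full) = {m2, m4, m5}
|Sat(EF full)| = |{m2, m4, m5}| = 3.

3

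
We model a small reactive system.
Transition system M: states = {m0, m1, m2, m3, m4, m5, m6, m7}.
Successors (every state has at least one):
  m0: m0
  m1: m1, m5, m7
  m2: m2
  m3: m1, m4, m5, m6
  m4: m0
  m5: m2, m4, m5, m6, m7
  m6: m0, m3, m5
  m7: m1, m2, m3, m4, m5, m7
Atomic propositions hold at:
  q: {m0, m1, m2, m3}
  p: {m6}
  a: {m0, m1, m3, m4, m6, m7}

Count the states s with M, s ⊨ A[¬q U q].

5

Sat(¬q) = {m4, m5, m6, m7}
A[¬q U q]: least fixpoint, start Z0 = Sat(q) = {m0, m1, m2, m3}, add states in Sat(¬q) with every successor in Z. Z1 = {m0, m1, m2, m3, m4}; fixed.
Sat(A[¬q U q]) = {m0, m1, m2, m3, m4}
|Sat(A[¬q U q])| = |{m0, m1, m2, m3, m4}| = 5.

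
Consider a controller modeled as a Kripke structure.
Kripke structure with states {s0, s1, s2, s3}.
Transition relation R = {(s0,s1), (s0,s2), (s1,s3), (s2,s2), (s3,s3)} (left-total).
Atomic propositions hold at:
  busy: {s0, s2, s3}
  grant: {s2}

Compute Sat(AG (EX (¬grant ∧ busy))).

{s1, s3}

Sat(¬grant) = {s0, s1, s3}
Sat(¬grant ∧ busy) = {s0, s3}
Sat(EX (¬grant ∧ busy)) = {s : some successor in {s0, s3}} = {s1, s3}
AG (EX (¬grant ∧ busy)): greatest fixpoint, start Z0 = {s1, s3}, keep only states in Sat with every successor in Z. Already a fixed point.
Sat(AG (EX (¬grant ∧ busy))) = {s1, s3}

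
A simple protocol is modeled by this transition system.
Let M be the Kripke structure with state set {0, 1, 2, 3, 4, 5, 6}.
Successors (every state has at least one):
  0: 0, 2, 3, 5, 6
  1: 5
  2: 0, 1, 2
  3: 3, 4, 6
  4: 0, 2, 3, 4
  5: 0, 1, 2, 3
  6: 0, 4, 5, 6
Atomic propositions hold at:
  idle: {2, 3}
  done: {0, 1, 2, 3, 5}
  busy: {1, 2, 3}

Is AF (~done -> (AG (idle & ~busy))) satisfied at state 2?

Sat(~done) = {4, 6}
Sat(~busy) = {0, 4, 5, 6}
Sat(idle & ~busy) = ∅
AG (idle & ~busy): greatest fixpoint, start Z0 = ∅, keep only states in Sat with every successor in Z. Already a fixed point.
Sat(AG (idle & ~busy)) = ∅
Sat(~done -> (AG (idle & ~busy))) = {0, 1, 2, 3, 5}
AF (~done -> (AG (idle & ~busy))): least fixpoint, start Z0 = {0, 1, 2, 3, 5}, add states with every successor in Z. Already a fixed point.
Sat(AF (~done -> (AG (idle & ~busy)))) = {0, 1, 2, 3, 5}
2 ∈ Sat(AF (~done -> (AG (idle & ~busy)))) = {0, 1, 2, 3, 5}, so the formula holds at 2.

Yes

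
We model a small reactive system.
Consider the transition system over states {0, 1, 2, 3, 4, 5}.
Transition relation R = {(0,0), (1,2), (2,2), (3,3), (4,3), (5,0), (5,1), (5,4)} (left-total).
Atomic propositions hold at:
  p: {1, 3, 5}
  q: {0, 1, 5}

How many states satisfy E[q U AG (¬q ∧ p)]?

1

Sat(¬q) = {2, 3, 4}
Sat(¬q ∧ p) = {3}
AG (¬q ∧ p): greatest fixpoint, start Z0 = {3}, keep only states in Sat with every successor in Z. Already a fixed point.
Sat(AG (¬q ∧ p)) = {3}
E[q U AG (¬q ∧ p)]: least fixpoint, start Z0 = Sat(AG (¬q ∧ p)) = {3}, add states in Sat(q) with some successor in Z. Already a fixed point.
Sat(E[q U AG (¬q ∧ p)]) = {3}
|Sat(E[q U AG (¬q ∧ p)])| = |{3}| = 1.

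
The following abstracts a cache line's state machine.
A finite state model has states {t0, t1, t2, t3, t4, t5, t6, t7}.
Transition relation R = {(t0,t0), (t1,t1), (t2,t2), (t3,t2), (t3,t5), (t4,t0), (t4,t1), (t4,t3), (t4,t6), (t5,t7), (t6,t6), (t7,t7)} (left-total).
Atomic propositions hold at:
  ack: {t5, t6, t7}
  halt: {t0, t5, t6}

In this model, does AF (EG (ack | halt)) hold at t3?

Sat(ack | halt) = {t0, t5, t6, t7}
EG (ack | halt): greatest fixpoint, start Z0 = {t0, t5, t6, t7}, keep only states in Sat with some successor in Z. Already a fixed point.
Sat(EG (ack | halt)) = {t0, t5, t6, t7}
AF (EG (ack | halt)): least fixpoint, start Z0 = {t0, t5, t6, t7}, add states with every successor in Z. Already a fixed point.
Sat(AF (EG (ack | halt))) = {t0, t5, t6, t7}
t3 ∉ Sat(AF (EG (ack | halt))) = {t0, t5, t6, t7}, so the formula does not hold at t3.

No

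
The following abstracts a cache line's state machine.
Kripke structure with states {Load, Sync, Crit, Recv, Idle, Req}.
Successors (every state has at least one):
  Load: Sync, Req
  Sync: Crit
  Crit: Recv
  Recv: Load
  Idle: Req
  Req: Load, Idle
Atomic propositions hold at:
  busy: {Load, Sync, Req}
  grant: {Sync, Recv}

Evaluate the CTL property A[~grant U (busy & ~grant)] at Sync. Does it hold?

No

Sat(~grant) = {Load, Crit, Idle, Req}
Sat(busy & ~grant) = {Load, Req}
A[~grant U (busy & ~grant)]: least fixpoint, start Z0 = Sat((busy & ~grant)) = {Load, Req}, add states in Sat(~grant) with every successor in Z. Z1 = {Load, Idle, Req}; fixed.
Sat(A[~grant U (busy & ~grant)]) = {Load, Idle, Req}
Sync ∉ Sat(A[~grant U (busy & ~grant)]) = {Load, Idle, Req}, so the formula does not hold at Sync.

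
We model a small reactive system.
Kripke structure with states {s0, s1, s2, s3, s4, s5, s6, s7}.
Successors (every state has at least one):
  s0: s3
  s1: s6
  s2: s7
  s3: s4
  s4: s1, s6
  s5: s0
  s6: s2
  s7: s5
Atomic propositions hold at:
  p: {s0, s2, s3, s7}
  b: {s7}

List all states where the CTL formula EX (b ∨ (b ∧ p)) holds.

{s2}

Sat(b ∧ p) = {s7}
Sat(b ∨ (b ∧ p)) = {s7}
Sat(EX (b ∨ (b ∧ p))) = {s : some successor in {s7}} = {s2}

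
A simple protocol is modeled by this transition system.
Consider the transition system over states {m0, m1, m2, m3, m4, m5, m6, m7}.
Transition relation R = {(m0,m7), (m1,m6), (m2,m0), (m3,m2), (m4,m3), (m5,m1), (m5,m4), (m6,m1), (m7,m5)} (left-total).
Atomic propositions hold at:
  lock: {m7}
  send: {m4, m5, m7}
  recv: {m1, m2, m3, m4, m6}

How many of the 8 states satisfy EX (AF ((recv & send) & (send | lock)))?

1

Sat(recv & send) = {m4}
Sat(send | lock) = {m4, m5, m7}
Sat((recv & send) & (send | lock)) = {m4}
AF ((recv & send) & (send | lock)): least fixpoint, start Z0 = {m4}, add states with every successor in Z. Already a fixed point.
Sat(AF ((recv & send) & (send | lock))) = {m4}
Sat(EX (AF ((recv & send) & (send | lock)))) = {s : some successor in {m4}} = {m5}
|Sat(EX (AF ((recv & send) & (send | lock))))| = |{m5}| = 1.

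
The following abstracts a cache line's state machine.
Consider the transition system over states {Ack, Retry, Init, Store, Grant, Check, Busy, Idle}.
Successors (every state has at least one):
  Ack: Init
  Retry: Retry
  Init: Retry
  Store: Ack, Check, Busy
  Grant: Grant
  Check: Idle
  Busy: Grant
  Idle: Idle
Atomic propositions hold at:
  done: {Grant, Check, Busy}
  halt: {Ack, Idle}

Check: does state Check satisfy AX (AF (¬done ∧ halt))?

Sat(¬done) = {Ack, Retry, Init, Store, Idle}
Sat(¬done ∧ halt) = {Ack, Idle}
AF (¬done ∧ halt): least fixpoint, start Z0 = {Ack, Idle}, add states with every successor in Z. Z1 = {Ack, Check, Idle}; fixed.
Sat(AF (¬done ∧ halt)) = {Ack, Check, Idle}
Sat(AX (AF (¬done ∧ halt))) = {s : every successor in {Ack, Check, Idle}} = {Check, Idle}
Check ∈ Sat(AX (AF (¬done ∧ halt))) = {Check, Idle}, so the formula holds at Check.

Yes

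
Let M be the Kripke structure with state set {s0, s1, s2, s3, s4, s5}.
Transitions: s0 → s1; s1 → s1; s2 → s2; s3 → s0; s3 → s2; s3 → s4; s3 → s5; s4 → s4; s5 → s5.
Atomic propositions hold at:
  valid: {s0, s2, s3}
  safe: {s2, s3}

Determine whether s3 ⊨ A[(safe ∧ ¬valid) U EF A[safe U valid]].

Yes

Sat(¬valid) = {s1, s4, s5}
Sat(safe ∧ ¬valid) = ∅
A[safe U valid]: least fixpoint, start Z0 = Sat(valid) = {s0, s2, s3}, add states in Sat(safe) with every successor in Z. Already a fixed point.
Sat(A[safe U valid]) = {s0, s2, s3}
EF A[safe U valid]: least fixpoint, start Z0 = {s0, s2, s3}, add states with some successor in Z. Already a fixed point.
Sat(EF A[safe U valid]) = {s0, s2, s3}
A[(safe ∧ ¬valid) U EF A[safe U valid]]: least fixpoint, start Z0 = Sat(EF A[safe U valid]) = {s0, s2, s3}, add states in Sat(safe ∧ ¬valid) with every successor in Z. Already a fixed point.
Sat(A[(safe ∧ ¬valid) U EF A[safe U valid]]) = {s0, s2, s3}
s3 ∈ Sat(A[(safe ∧ ¬valid) U EF A[safe U valid]]) = {s0, s2, s3}, so the formula holds at s3.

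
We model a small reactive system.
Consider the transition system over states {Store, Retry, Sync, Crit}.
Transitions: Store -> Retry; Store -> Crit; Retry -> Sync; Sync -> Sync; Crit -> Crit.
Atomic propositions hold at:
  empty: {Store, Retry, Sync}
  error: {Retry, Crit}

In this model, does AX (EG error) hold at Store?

EG error: greatest fixpoint, start Z0 = {Retry, Crit}, keep only states in Sat with some successor in Z. Z1 = {Crit}; fixed.
Sat(EG error) = {Crit}
Sat(AX (EG error)) = {s : every successor in {Crit}} = {Crit}
Store ∉ Sat(AX (EG error)) = {Crit}, so the formula does not hold at Store.

No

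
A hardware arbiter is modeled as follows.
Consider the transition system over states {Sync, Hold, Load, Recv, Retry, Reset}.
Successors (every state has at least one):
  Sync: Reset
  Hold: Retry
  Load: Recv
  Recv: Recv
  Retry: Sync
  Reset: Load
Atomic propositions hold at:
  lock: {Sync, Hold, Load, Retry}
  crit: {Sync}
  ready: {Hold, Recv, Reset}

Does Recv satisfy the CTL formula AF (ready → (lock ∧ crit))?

Sat(lock ∧ crit) = {Sync}
Sat(ready → (lock ∧ crit)) = {Sync, Load, Retry}
AF (ready → (lock ∧ crit)): least fixpoint, start Z0 = {Sync, Load, Retry}, add states with every successor in Z. Z1 = {Sync, Hold, Load, Retry, Reset}; fixed.
Sat(AF (ready → (lock ∧ crit))) = {Sync, Hold, Load, Retry, Reset}
Recv ∉ Sat(AF (ready → (lock ∧ crit))) = {Sync, Hold, Load, Retry, Reset}, so the formula does not hold at Recv.

No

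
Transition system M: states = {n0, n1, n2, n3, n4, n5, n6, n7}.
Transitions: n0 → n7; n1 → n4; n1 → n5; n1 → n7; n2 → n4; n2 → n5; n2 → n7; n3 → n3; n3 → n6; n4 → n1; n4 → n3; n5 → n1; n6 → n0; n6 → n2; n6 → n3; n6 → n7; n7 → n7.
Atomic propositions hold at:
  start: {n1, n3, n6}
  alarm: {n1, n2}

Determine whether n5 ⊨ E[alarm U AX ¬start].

Sat(¬start) = {n0, n2, n4, n5, n7}
Sat(AX ¬start) = {s : every successor in {n0, n2, n4, n5, n7}} = {n0, n1, n2, n7}
E[alarm U AX ¬start]: least fixpoint, start Z0 = Sat(AX ¬start) = {n0, n1, n2, n7}, add states in Sat(alarm) with some successor in Z. Already a fixed point.
Sat(E[alarm U AX ¬start]) = {n0, n1, n2, n7}
n5 ∉ Sat(E[alarm U AX ¬start]) = {n0, n1, n2, n7}, so the formula does not hold at n5.

No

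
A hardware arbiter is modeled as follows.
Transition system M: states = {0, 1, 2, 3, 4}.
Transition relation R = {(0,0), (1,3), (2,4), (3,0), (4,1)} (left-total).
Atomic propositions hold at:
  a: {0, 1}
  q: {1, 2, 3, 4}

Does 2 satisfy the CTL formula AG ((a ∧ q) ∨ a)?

No

Sat(a ∧ q) = {1}
Sat((a ∧ q) ∨ a) = {0, 1}
AG ((a ∧ q) ∨ a): greatest fixpoint, start Z0 = {0, 1}, keep only states in Sat with every successor in Z. Z1 = {0}; fixed.
Sat(AG ((a ∧ q) ∨ a)) = {0}
2 ∉ Sat(AG ((a ∧ q) ∨ a)) = {0}, so the formula does not hold at 2.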